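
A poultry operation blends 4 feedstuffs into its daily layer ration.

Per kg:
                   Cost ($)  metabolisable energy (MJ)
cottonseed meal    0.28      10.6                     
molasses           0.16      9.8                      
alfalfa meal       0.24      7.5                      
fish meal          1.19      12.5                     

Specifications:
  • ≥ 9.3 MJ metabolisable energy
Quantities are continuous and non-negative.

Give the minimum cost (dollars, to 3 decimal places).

$0.152

Set it up as a linear program. Let x1 = kg of cottonseed meal, x2 = kg of molasses, x3 = kg of alfalfa meal, x4 = kg of fish meal.
min 0.28x1 + 0.16x2 + 0.24x3 + 1.19x4 with:
  10.6x1 + 9.8x2 + 7.5x3 + 12.5x4 ≥ 9.3   (metabolisable energy)
  x1, x2, x3, x4 ≥ 0.
The minimum-cost mix takes nothing from cottonseed meal, alfalfa meal, fish meal — only molasses. Binding constraint: metabolisable energy.
So molasses = 0.949 kg.
Cost = 0.16·0.949 = 0.15184.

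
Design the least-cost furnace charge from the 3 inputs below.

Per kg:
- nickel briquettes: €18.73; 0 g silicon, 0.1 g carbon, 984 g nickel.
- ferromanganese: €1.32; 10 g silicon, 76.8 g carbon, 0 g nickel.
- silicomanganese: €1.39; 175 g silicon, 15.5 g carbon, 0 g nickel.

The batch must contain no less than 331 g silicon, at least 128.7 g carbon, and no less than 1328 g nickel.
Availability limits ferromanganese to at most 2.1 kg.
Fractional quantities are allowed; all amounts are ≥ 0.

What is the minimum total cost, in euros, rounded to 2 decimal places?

€29.53

This is a linear program. Let x1 = kg of nickel briquettes, x2 = kg of ferromanganese, x3 = kg of silicomanganese.
Minimise 18.73x1 + 1.32x2 + 1.39x3 s.t.:
  10x2 + 175x3 ≥ 331   (silicon)
  0.1x1 + 76.8x2 + 15.5x3 ≥ 128.7   (carbon)
  984x1 ≥ 1328   (nickel)
  x2 ≤ 2.1
  x1, x2, x3 ≥ 0.
All 3 inputs are positive at the optimum. The silicon, carbon, nickel requirements are met with equality.
That vertex is x1 = 1.3496, x2 = 1.3074, x3 = 1.8167.
Hence cost = 18.73·1.3496 + 1.32·1.3074 + 1.39·1.8167 = €29.5290.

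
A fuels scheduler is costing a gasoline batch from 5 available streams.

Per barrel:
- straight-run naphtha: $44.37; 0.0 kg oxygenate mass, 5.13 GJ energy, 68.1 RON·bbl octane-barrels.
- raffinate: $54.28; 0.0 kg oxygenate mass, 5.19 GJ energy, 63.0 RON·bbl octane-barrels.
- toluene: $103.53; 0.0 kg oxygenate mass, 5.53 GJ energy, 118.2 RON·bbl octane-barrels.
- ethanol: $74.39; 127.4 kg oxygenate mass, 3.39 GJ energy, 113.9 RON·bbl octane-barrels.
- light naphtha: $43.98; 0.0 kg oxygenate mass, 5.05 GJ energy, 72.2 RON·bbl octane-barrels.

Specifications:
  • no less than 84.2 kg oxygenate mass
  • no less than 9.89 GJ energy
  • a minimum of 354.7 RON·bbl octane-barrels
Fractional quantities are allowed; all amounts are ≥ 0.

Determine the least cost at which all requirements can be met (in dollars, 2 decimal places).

$219.37

This is a linear program. Let x1 = barrels of straight-run naphtha, x2 = barrels of raffinate, x3 = barrels of toluene, x4 = barrels of ethanol, x5 = barrels of light naphtha.
min 44.37x1 + 54.28x2 + 103.53x3 + 74.39x4 + 43.98x5 subject to:
  127.4x4 ≥ 84.2   (oxygenate mass)
  5.13x1 + 5.19x2 + 5.53x3 + 3.39x4 + 5.05x5 ≥ 9.89   (energy)
  68.1x1 + 63x2 + 118.2x3 + 113.9x4 + 72.2x5 ≥ 354.7   (octane-barrels)
  x1, x2, x3, x4, x5 ≥ 0.
The optimal basis is {ethanol, light naphtha}; straight-run naphtha, raffinate, toluene drop out. There the oxygenate mass and octane-barrels constraints are tight.
Solving gives x4 = 0.6609, x5 = 3.87.
Hence cost = 74.39·0.6609 + 43.98·3.87 = $219.3670.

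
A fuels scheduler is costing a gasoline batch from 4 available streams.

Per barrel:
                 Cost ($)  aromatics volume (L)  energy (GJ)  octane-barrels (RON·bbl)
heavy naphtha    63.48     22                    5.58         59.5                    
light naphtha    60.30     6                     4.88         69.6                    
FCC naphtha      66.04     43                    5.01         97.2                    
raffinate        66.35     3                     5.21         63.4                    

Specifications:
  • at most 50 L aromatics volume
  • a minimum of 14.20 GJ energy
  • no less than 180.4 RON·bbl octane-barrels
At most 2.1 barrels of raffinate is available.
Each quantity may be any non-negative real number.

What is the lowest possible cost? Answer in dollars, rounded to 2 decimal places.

$168.63

Let x1 = barrels of heavy naphtha, x2 = barrels of light naphtha, x3 = barrels of FCC naphtha, x4 = barrels of raffinate.
Minimize 63.48x1 + 60.3x2 + 66.04x3 + 66.35x4 with:
  22x1 + 6x2 + 43x3 + 3x4 ≤ 50   (aromatics volume)
  5.58x1 + 4.88x2 + 5.01x3 + 5.21x4 ≥ 14.2   (energy)
  59.5x1 + 69.6x2 + 97.2x3 + 63.4x4 ≥ 180.4   (octane-barrels)
  x4 ≤ 2.1
  x1, x2, x3, x4 ≥ 0.
At the optimum only heavy naphtha, light naphtha, FCC naphtha are positive (raffinate = 0). Binding constraints: aromatics volume, energy, octane-barrels.
Solving gives x1 = 1.4632, x2 = 0.94726, x3 = 0.28202.
Objective = 63.48·1.4632 + 60.3·0.94726 + 66.04·0.28202 = 168.6283.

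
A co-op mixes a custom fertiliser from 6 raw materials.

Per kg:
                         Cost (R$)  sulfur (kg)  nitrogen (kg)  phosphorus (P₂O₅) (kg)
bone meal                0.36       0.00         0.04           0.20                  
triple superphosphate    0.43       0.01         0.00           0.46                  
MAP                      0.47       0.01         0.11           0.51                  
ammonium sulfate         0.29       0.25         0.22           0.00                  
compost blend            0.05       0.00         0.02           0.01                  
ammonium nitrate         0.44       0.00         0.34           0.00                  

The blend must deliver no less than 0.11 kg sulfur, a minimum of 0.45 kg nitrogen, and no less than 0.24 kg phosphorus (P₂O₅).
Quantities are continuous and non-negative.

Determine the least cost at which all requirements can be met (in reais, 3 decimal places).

Treat it as an LP. Let x1 = kg of bone meal, x2 = kg of triple superphosphate, x3 = kg of MAP, x4 = kg of ammonium sulfate, x5 = kg of compost blend, x6 = kg of ammonium nitrate.
Minimise 0.36x1 + 0.43x2 + 0.47x3 + 0.29x4 + 0.05x5 + 0.44x6 subject to:
  0.01x2 + 0.01x3 + 0.25x4 ≥ 0.11   (sulfur)
  0.04x1 + 0.11x3 + 0.22x4 + 0.02x5 + 0.34x6 ≥ 0.45   (nitrogen)
  0.2x1 + 0.46x2 + 0.51x3 + 0.01x5 ≥ 0.24   (phosphorus (P₂O₅))
  x1, x2, x3, x4, x5, x6 ≥ 0.
The cheapest feasible vertex uses only MAP, ammonium sulfate, ammonium nitrate; bone meal, triple superphosphate, compost blend are not used. There the sulfur, nitrogen, phosphorus (P₂O₅) constraints are tight.
That vertex is x3 = 0.4706, x4 = 0.4212, x6 = 0.8988.
Cost = 0.47·0.4706 + 0.29·0.4212 + 0.44·0.8988 = 0.73880.

R$0.739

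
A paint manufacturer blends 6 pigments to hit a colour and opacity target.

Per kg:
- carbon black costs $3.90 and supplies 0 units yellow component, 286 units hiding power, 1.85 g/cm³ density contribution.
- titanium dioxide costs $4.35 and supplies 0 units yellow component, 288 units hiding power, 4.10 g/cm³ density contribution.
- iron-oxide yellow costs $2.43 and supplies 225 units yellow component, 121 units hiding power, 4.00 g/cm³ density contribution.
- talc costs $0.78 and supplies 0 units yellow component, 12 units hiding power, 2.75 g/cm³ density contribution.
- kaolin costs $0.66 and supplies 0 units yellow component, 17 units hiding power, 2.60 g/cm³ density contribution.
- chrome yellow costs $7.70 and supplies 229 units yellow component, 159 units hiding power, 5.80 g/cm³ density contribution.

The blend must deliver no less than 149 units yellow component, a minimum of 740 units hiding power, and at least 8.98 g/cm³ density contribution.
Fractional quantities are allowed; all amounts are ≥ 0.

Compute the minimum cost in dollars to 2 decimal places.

$10.96

Set it up as a linear program. Let x1 = kg of carbon black, x2 = kg of titanium dioxide, x3 = kg of iron-oxide yellow, x4 = kg of talc, x5 = kg of kaolin, x6 = kg of chrome yellow.
Minimise 3.9x1 + 4.35x2 + 2.43x3 + 0.78x4 + 0.66x5 + 7.7x6 with:
  225x3 + 229x6 ≥ 149   (yellow component)
  286x1 + 288x2 + 121x3 + 12x4 + 17x5 + 159x6 ≥ 740   (hiding power)
  1.85x1 + 4.1x2 + 4x3 + 2.75x4 + 2.6x5 + 5.8x6 ≥ 8.98   (density contribution)
  x1, x2, x3, x4, x5, x6 ≥ 0.
The minimum-cost mix takes nothing from titanium dioxide, talc, chrome yellow — only carbon black, iron-oxide yellow, kaolin. The yellow component, hiding power, density contribution requirements are met with equality.
That vertex is x1 = 2.258, x3 = 0.6622, x5 = 0.8284.
Hence cost = 3.9·2.258 + 2.43·0.6622 + 0.66·0.8284 = $10.9621.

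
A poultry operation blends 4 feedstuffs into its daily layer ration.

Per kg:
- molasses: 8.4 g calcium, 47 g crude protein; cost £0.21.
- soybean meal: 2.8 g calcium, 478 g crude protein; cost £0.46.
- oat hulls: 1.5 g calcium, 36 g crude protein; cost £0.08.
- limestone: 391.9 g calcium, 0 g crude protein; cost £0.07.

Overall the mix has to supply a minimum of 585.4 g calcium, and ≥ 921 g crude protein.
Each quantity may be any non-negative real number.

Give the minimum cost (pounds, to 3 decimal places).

£0.990

Let x1 = kg of molasses, x2 = kg of soybean meal, x3 = kg of oat hulls, x4 = kg of limestone.
Minimise 0.21x1 + 0.46x2 + 0.08x3 + 0.07x4 s.t.:
  8.4x1 + 2.8x2 + 1.5x3 + 391.9x4 ≥ 585.4   (calcium)
  47x1 + 478x2 + 36x3 ≥ 921   (crude protein)
  x1, x2, x3, x4 ≥ 0.
The cheapest feasible vertex uses only soybean meal, limestone; molasses, oat hulls are not used. Binding constraints: calcium and crude protein.
Solving gives x2 = 1.927, x4 = 1.48.
Cost = 0.46·1.927 + 0.07·1.48 = 0.99002.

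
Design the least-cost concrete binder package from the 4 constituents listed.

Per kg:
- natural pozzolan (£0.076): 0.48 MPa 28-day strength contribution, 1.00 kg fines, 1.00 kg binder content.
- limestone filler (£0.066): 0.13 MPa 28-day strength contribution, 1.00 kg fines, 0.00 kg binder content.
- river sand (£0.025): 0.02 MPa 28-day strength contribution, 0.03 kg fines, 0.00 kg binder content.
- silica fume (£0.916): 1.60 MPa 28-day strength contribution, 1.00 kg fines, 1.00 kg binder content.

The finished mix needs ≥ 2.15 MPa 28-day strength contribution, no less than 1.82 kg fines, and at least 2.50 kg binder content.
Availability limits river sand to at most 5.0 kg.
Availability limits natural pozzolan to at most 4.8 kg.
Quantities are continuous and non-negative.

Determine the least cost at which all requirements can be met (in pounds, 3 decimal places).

Let x1 = kg of natural pozzolan, x2 = kg of limestone filler, x3 = kg of river sand, x4 = kg of silica fume.
min 0.076x1 + 0.066x2 + 0.025x3 + 0.916x4 s.t.:
  0.48x1 + 0.13x2 + 0.02x3 + 1.6x4 ≥ 2.15   (28-day strength contribution)
  1x1 + 1x2 + 0.03x3 + 1x4 ≥ 1.82   (fines)
  1x1 + 1x4 ≥ 2.5   (binder content)
  x3 ≤ 5
  x1 ≤ 4.8
  x1, x2, x3, x4 ≥ 0.
The optimal basis is {natural pozzolan}; limestone filler, river sand, silica fume drop out. There the 28-day strength contribution constraint is tight.
Optimal quantities: natural pozzolan = 4.479 kg.
Total cost: 0.076·4.479 = 0.34040.

£0.340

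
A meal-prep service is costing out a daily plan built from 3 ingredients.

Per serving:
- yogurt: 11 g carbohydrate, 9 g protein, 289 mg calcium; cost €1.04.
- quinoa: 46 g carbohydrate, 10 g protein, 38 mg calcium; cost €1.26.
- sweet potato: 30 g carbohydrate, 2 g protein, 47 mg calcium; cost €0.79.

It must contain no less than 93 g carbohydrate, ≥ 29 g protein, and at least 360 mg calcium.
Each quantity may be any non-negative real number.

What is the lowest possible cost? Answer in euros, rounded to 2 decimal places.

€3.53

Set it up as a linear program. Let x1 = servings of yogurt, x2 = servings of quinoa, x3 = servings of sweet potato.
min 1.04x1 + 1.26x2 + 0.79x3 with:
  11x1 + 46x2 + 30x3 ≥ 93   (carbohydrate)
  9x1 + 10x2 + 2x3 ≥ 29   (protein)
  289x1 + 38x2 + 47x3 ≥ 360   (calcium)
  x1, x2, x3 ≥ 0.
The minimum-cost mix takes nothing from sweet potato — only yogurt, quinoa. The carbohydrate and protein requirements are met with equality.
So yogurt = 1.329 servings, quinoa = 1.704 servings.
Total cost: 1.04·1.329 + 1.26·1.704 = 3.5292.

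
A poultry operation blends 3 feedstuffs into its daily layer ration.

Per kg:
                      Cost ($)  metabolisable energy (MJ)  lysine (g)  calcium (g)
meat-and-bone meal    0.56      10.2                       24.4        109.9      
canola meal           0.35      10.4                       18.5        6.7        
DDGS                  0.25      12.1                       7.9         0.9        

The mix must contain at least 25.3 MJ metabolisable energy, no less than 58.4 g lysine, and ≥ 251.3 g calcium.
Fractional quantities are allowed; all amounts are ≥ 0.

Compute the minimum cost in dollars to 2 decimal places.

Let x1 = kg of meat-and-bone meal, x2 = kg of canola meal, x3 = kg of DDGS.
min 0.56x1 + 0.35x2 + 0.25x3 with:
  10.2x1 + 10.4x2 + 12.1x3 ≥ 25.3   (metabolisable energy)
  24.4x1 + 18.5x2 + 7.9x3 ≥ 58.4   (lysine)
  109.9x1 + 6.7x2 + 0.9x3 ≥ 251.3   (calcium)
  x1, x2, x3 ≥ 0.
All 3 inputs are positive at the optimum. There the metabolisable energy, lysine, calcium constraints are tight.
That vertex is x1 = 2.279, x2 = 0.1247, x3 = 0.06302.
Objective = 0.56·2.279 + 0.35·0.1247 + 0.25·0.06302 = 1.3356.

$1.34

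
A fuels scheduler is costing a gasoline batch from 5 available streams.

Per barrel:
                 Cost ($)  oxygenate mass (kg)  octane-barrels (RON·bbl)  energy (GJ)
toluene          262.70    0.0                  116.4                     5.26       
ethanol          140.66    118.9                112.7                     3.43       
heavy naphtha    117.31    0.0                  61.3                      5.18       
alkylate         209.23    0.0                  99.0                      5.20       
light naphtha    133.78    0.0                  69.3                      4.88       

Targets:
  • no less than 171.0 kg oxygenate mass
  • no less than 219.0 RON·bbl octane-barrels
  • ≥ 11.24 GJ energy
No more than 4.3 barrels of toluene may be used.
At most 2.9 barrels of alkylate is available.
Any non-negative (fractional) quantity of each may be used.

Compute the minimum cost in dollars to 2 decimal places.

Let x1 = barrels of toluene, x2 = barrels of ethanol, x3 = barrels of heavy naphtha, x4 = barrels of alkylate, x5 = barrels of light naphtha.
Minimise 262.7x1 + 140.66x2 + 117.31x3 + 209.23x4 + 133.78x5 with:
  118.9x2 ≥ 171   (oxygenate mass)
  116.4x1 + 112.7x2 + 61.3x3 + 99x4 + 69.3x5 ≥ 219   (octane-barrels)
  5.26x1 + 3.43x2 + 5.18x3 + 5.2x4 + 4.88x5 ≥ 11.24   (energy)
  x1 ≤ 4.3
  x4 ≤ 2.9
  x1, x2, x3, x4, x5 ≥ 0.
At the optimum only ethanol, heavy naphtha are positive (toluene, alkylate, light naphtha = 0). The oxygenate mass and energy requirements are met with equality.
So ethanol = 1.4382 barrels, heavy naphtha = 1.2176 barrels.
Cost = 140.66·1.4382 + 117.31·1.2176 = 345.1339.

$345.13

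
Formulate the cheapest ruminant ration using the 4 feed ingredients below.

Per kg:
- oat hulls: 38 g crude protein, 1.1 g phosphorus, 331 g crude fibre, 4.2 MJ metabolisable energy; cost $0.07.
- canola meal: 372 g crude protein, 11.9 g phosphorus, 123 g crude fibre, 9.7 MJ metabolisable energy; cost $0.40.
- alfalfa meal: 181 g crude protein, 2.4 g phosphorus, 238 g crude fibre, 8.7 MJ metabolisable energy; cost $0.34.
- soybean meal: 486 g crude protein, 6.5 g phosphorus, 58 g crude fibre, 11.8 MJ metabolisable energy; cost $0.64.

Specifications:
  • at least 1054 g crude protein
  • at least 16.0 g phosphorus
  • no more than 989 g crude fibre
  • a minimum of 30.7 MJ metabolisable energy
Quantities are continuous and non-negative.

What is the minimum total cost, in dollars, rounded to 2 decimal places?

$1.16

Let x1 = kg of oat hulls, x2 = kg of canola meal, x3 = kg of alfalfa meal, x4 = kg of soybean meal.
Minimize 0.07x1 + 0.4x2 + 0.34x3 + 0.64x4 with:
  38x1 + 372x2 + 181x3 + 486x4 ≥ 1054   (crude protein)
  1.1x1 + 11.9x2 + 2.4x3 + 6.5x4 ≥ 16   (phosphorus)
  331x1 + 123x2 + 238x3 + 58x4 ≤ 989   (crude fibre)
  4.2x1 + 9.7x2 + 8.7x3 + 11.8x4 ≥ 30.7   (metabolisable energy)
  x1, x2, x3, x4 ≥ 0.
At the optimum only oat hulls, canola meal are positive (alfalfa meal, soybean meal = 0). There the crude protein and metabolisable energy constraints are tight.
Solving gives x1 = 1.002, x2 = 2.731.
Total cost: 0.07·1.002 + 0.4·2.731 = 1.1625.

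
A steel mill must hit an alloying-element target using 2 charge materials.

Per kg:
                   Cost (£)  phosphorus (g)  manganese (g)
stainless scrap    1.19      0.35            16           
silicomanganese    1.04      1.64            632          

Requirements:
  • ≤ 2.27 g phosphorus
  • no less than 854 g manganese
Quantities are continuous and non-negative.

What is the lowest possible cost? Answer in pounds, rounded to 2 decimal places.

Let x1 = kg of stainless scrap, x2 = kg of silicomanganese.
Minimize 1.19x1 + 1.04x2 with:
  0.35x1 + 1.64x2 ≤ 2.27   (phosphorus)
  16x1 + 632x2 ≥ 854   (manganese)
  x1, x2 ≥ 0.
At the optimum only silicomanganese is positive (stainless scrap = 0). There the manganese constraint is tight.
Optimal quantities: silicomanganese = 1.351 kg.
Objective = 1.04·1.351 = 1.40504.

£1.41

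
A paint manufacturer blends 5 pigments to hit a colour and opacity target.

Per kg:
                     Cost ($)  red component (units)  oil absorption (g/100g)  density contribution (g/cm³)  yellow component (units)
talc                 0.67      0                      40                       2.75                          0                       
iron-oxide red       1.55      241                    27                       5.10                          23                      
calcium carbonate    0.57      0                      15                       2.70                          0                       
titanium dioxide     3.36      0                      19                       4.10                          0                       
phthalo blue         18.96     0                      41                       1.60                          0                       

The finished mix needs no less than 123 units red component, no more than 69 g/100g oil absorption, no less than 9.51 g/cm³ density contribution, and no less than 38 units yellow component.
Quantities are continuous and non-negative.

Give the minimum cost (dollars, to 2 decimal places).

$2.79

Let x1 = kg of talc, x2 = kg of iron-oxide red, x3 = kg of calcium carbonate, x4 = kg of titanium dioxide, x5 = kg of phthalo blue.
Minimise 0.67x1 + 1.55x2 + 0.57x3 + 3.36x4 + 18.96x5 with:
  241x2 ≥ 123   (red component)
  40x1 + 27x2 + 15x3 + 19x4 + 41x5 ≤ 69   (oil absorption)
  2.75x1 + 5.1x2 + 2.7x3 + 4.1x4 + 1.6x5 ≥ 9.51   (density contribution)
  23x2 ≥ 38   (yellow component)
  x1, x2, x3, x4, x5 ≥ 0.
The cheapest feasible vertex uses only iron-oxide red, calcium carbonate; talc, titanium dioxide, phthalo blue are not used. There the density contribution and yellow component constraints are tight.
Optimal quantities: iron-oxide red = 1.652 kg, calcium carbonate = 0.4014 kg.
Objective = 1.55·1.652 + 0.57·0.4014 = 2.7894.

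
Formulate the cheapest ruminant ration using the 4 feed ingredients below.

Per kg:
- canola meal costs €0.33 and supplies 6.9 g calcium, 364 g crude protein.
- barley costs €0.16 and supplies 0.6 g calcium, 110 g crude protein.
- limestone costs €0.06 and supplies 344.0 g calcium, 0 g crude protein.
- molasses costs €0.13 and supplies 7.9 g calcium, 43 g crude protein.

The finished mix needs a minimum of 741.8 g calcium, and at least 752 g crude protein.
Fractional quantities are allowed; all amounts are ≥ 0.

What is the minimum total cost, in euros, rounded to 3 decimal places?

Set it up as a linear program. Let x1 = kg of canola meal, x2 = kg of barley, x3 = kg of limestone, x4 = kg of molasses.
Minimize 0.33x1 + 0.16x2 + 0.06x3 + 0.13x4 subject to:
  6.9x1 + 0.6x2 + 344x3 + 7.9x4 ≥ 741.8   (calcium)
  364x1 + 110x2 + 43x4 ≥ 752   (crude protein)
  x1, x2, x3, x4 ≥ 0.
The minimum-cost mix takes nothing from barley, molasses — only canola meal, limestone. The calcium and crude protein requirements are met with equality.
So canola meal = 2.066 kg, limestone = 2.115 kg.
Total cost: 0.33·2.066 + 0.06·2.115 = 0.80868.

€0.809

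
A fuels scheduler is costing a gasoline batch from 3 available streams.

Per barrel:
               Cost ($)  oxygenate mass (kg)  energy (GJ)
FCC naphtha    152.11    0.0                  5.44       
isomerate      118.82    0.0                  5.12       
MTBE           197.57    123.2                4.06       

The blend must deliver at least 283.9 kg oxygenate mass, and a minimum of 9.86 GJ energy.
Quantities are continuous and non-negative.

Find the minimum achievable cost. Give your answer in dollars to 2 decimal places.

Treat it as an LP. Let x1 = barrels of FCC naphtha, x2 = barrels of isomerate, x3 = barrels of MTBE.
Minimize 152.11x1 + 118.82x2 + 197.57x3 s.t.:
  123.2x3 ≥ 283.9   (oxygenate mass)
  5.44x1 + 5.12x2 + 4.06x3 ≥ 9.86   (energy)
  x1, x2, x3 ≥ 0.
The minimum-cost mix takes nothing from FCC naphtha — only isomerate, MTBE. Binding constraints: oxygenate mass and energy.
Optimal quantities: isomerate = 0.098477 barrels, MTBE = 2.3044 barrels.
Cost = 118.82·0.098477 + 197.57·2.3044 = 466.9813.

$466.98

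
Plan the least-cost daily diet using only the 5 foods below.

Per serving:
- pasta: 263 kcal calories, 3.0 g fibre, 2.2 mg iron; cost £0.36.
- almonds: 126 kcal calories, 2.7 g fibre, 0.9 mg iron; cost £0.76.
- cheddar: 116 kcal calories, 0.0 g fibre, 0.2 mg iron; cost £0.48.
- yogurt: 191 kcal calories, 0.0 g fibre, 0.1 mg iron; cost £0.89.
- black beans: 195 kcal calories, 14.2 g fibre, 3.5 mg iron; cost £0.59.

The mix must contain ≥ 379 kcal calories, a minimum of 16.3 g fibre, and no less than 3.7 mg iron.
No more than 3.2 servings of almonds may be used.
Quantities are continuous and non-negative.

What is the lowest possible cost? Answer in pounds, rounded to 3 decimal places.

£0.842

This is a linear program. Let x1 = servings of pasta, x2 = servings of almonds, x3 = servings of cheddar, x4 = servings of yogurt, x5 = servings of black beans.
min 0.36x1 + 0.76x2 + 0.48x3 + 0.89x4 + 0.59x5 s.t.:
  263x1 + 126x2 + 116x3 + 191x4 + 195x5 ≥ 379   (calories)
  3x1 + 2.7x2 + 14.2x5 ≥ 16.3   (fibre)
  2.2x1 + 0.9x2 + 0.2x3 + 0.1x4 + 3.5x5 ≥ 3.7   (iron)
  x2 ≤ 3.2
  x1, x2, x3, x4, x5 ≥ 0.
The cheapest feasible vertex uses only pasta, black beans; almonds, cheddar, yogurt are not used. There the calories and fibre constraints are tight.
So pasta = 0.6995 servings, black beans = 1 serving.
Objective = 0.36·0.6995 + 0.59·1 = 0.84182.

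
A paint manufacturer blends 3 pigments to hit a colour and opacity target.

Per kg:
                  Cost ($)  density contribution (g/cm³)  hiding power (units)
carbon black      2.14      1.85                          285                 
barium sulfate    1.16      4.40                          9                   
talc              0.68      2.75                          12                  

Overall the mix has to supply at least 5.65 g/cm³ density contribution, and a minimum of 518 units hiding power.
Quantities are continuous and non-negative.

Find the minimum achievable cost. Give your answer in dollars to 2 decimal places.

This is a linear program. Let x1 = kg of carbon black, x2 = kg of barium sulfate, x3 = kg of talc.
Minimize 2.14x1 + 1.16x2 + 0.68x3 s.t.:
  1.85x1 + 4.4x2 + 2.75x3 ≥ 5.65   (density contribution)
  285x1 + 9x2 + 12x3 ≥ 518   (hiding power)
  x1, x2, x3 ≥ 0.
The optimal basis is {carbon black, talc}; barium sulfate drops out. Binding constraints: density contribution and hiding power.
Solving gives x1 = 1.781, x3 = 0.8561.
Cost = 2.14·1.781 + 0.68·0.8561 = 4.3935.

$4.39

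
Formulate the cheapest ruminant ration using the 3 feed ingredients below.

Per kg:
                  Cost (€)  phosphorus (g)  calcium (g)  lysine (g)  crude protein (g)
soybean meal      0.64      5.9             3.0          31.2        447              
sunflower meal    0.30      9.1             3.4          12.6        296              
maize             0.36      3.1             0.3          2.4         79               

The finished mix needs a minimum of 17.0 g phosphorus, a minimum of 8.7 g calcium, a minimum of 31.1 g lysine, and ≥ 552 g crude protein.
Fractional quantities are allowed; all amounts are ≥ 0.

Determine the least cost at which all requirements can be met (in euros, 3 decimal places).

€0.768

Let x1 = kg of soybean meal, x2 = kg of sunflower meal, x3 = kg of maize.
Minimise 0.64x1 + 0.3x2 + 0.36x3 subject to:
  5.9x1 + 9.1x2 + 3.1x3 ≥ 17   (phosphorus)
  3x1 + 3.4x2 + 0.3x3 ≥ 8.7   (calcium)
  31.2x1 + 12.6x2 + 2.4x3 ≥ 31.1   (lysine)
  447x1 + 296x2 + 79x3 ≥ 552   (crude protein)
  x1, x2, x3 ≥ 0.
The cheapest feasible vertex uses only sunflower meal; soybean meal, maize are not used. Binding constraint: calcium.
Optimal quantities: sunflower meal = 2.559 kg.
Objective = 0.3·2.559 = 0.76770.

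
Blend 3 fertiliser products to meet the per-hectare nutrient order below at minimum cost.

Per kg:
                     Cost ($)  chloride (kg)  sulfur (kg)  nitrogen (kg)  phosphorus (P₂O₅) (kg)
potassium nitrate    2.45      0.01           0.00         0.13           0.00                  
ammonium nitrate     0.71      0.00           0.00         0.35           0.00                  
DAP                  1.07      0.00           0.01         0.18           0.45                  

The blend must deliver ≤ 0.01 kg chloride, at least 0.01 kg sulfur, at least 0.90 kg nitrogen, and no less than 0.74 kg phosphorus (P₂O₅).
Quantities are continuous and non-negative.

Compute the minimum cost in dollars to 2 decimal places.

$2.98

Set it up as a linear program. Let x1 = kg of potassium nitrate, x2 = kg of ammonium nitrate, x3 = kg of DAP.
Minimise 2.45x1 + 0.71x2 + 1.07x3 s.t.:
  0.01x1 ≤ 0.01   (chloride)
  0.01x3 ≥ 0.01   (sulfur)
  0.13x1 + 0.35x2 + 0.18x3 ≥ 0.9   (nitrogen)
  0.45x3 ≥ 0.74   (phosphorus (P₂O₅))
  x1, x2, x3 ≥ 0.
The cheapest feasible vertex uses only ammonium nitrate, DAP; potassium nitrate is not used. There the nitrogen and phosphorus (P₂O₅) constraints are tight.
So ammonium nitrate = 1.726 kg, DAP = 1.644 kg.
Objective = 0.71·1.726 + 1.07·1.644 = 2.9845.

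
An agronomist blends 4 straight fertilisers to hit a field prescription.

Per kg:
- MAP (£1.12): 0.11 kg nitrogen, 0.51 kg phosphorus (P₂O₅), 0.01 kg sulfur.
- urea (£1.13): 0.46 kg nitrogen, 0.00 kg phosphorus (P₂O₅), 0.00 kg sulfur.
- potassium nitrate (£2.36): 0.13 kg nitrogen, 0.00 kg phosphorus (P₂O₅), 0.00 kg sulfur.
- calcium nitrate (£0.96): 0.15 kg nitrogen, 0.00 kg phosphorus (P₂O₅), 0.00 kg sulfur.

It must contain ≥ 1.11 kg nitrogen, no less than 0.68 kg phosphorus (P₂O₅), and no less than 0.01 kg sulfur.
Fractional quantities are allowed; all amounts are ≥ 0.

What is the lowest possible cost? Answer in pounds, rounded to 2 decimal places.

£3.86

Set it up as a linear program. Let x1 = kg of MAP, x2 = kg of urea, x3 = kg of potassium nitrate, x4 = kg of calcium nitrate.
Minimize 1.12x1 + 1.13x2 + 2.36x3 + 0.96x4 s.t.:
  0.11x1 + 0.46x2 + 0.13x3 + 0.15x4 ≥ 1.11   (nitrogen)
  0.51x1 ≥ 0.68   (phosphorus (P₂O₅))
  0.01x1 ≥ 0.01   (sulfur)
  x1, x2, x3, x4 ≥ 0.
The minimum-cost mix takes nothing from potassium nitrate, calcium nitrate — only MAP, urea. The nitrogen and phosphorus (P₂O₅) requirements are met with equality.
So MAP = 1.333 kg, urea = 2.094 kg.
Cost = 1.12·1.333 + 1.13·2.094 = 3.8592.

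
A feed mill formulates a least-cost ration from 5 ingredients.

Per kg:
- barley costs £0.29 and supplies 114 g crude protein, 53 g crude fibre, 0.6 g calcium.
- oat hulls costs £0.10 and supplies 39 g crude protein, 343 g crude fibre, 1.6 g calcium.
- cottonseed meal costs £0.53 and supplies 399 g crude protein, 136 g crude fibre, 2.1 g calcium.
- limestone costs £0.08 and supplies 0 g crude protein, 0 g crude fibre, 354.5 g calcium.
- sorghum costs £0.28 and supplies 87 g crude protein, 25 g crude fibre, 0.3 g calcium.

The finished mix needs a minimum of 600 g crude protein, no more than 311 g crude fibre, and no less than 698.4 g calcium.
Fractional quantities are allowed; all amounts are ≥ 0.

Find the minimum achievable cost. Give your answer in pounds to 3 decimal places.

£0.954

Treat it as an LP. Let x1 = kg of barley, x2 = kg of oat hulls, x3 = kg of cottonseed meal, x4 = kg of limestone, x5 = kg of sorghum.
min 0.29x1 + 0.1x2 + 0.53x3 + 0.08x4 + 0.28x5 with:
  114x1 + 39x2 + 399x3 + 87x5 ≥ 600   (crude protein)
  53x1 + 343x2 + 136x3 + 25x5 ≤ 311   (crude fibre)
  0.6x1 + 1.6x2 + 2.1x3 + 354.5x4 + 0.3x5 ≥ 698.4   (calcium)
  x1, x2, x3, x4, x5 ≥ 0.
The cheapest feasible vertex uses only cottonseed meal, limestone; barley, oat hulls, sorghum are not used. There the crude protein and calcium constraints are tight.
Solving gives x3 = 1.504, x4 = 1.961.
Total cost: 0.53·1.504 + 0.08·1.961 = 0.95400.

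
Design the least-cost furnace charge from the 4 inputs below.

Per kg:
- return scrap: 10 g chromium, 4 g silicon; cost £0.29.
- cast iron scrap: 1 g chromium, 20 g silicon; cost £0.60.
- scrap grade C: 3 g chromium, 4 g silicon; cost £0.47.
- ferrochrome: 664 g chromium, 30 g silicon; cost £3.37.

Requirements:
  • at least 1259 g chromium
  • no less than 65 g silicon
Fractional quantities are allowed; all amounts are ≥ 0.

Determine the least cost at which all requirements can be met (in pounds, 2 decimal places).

£6.63

Treat it as an LP. Let x1 = kg of return scrap, x2 = kg of cast iron scrap, x3 = kg of scrap grade C, x4 = kg of ferrochrome.
Minimize 0.29x1 + 0.6x2 + 0.47x3 + 3.37x4 subject to:
  10x1 + 1x2 + 3x3 + 664x4 ≥ 1259   (chromium)
  4x1 + 20x2 + 4x3 + 30x4 ≥ 65   (silicon)
  x1, x2, x3, x4 ≥ 0.
At the optimum only cast iron scrap, ferrochrome are positive (return scrap, scrap grade C = 0). Binding constraints: chromium and silicon.
Solving gives x2 = 0.4068, x4 = 1.895.
Total cost: 0.6·0.4068 + 3.37·1.895 = 6.6302.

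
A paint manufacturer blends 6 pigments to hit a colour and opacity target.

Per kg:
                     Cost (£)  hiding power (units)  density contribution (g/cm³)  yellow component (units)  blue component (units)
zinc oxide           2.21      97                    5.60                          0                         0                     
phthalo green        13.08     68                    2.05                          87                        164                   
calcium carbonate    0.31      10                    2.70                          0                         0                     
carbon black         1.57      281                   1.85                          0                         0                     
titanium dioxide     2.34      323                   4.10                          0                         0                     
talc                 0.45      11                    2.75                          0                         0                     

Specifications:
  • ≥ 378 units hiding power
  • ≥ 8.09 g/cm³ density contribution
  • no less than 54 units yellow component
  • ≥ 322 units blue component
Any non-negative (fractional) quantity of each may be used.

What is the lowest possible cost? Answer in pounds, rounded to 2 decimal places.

£27.28

Let x1 = kg of zinc oxide, x2 = kg of phthalo green, x3 = kg of calcium carbonate, x4 = kg of carbon black, x5 = kg of titanium dioxide, x6 = kg of talc.
min 2.21x1 + 13.08x2 + 0.31x3 + 1.57x4 + 2.34x5 + 0.45x6 s.t.:
  97x1 + 68x2 + 10x3 + 281x4 + 323x5 + 11x6 ≥ 378   (hiding power)
  5.6x1 + 2.05x2 + 2.7x3 + 1.85x4 + 4.1x5 + 2.75x6 ≥ 8.09   (density contribution)
  87x2 ≥ 54   (yellow component)
  164x2 ≥ 322   (blue component)
  x1, x2, x3, x4, x5, x6 ≥ 0.
The cheapest feasible vertex uses only phthalo green, calcium carbonate, carbon black; zinc oxide, titanium dioxide, talc are not used. The hiding power, density contribution, blue component requirements are met with equality.
Solving gives x2 = 1.963, x3 = 0.9321, x4 = 0.8369.
Cost = 13.08·1.963 + 0.31·0.9321 + 1.57·0.8369 = 27.2789.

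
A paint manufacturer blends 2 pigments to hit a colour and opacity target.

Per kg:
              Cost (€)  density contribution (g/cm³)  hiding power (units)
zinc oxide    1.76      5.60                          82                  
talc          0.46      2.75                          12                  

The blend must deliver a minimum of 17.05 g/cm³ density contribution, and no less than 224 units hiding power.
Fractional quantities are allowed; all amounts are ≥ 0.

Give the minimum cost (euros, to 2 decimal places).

€4.99

Set it up as a linear program. Let x1 = kg of zinc oxide, x2 = kg of talc.
Minimise 1.76x1 + 0.46x2 with:
  5.6x1 + 2.75x2 ≥ 17.05   (density contribution)
  82x1 + 12x2 ≥ 224   (hiding power)
  x1, x2 ≥ 0.
Both inputs are positive at the optimum. Binding constraints: density contribution and hiding power.
Optimal quantities: zinc oxide = 2.599 kg, talc = 0.9078 kg.
Objective = 1.76·2.599 + 0.46·0.9078 = 4.9918.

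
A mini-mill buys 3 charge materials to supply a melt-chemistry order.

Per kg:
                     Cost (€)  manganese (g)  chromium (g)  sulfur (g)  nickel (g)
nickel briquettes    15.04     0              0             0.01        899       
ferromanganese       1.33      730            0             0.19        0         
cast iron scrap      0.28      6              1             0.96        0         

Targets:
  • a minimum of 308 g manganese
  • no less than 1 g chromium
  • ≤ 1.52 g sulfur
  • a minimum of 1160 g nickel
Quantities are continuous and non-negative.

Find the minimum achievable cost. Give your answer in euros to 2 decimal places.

Set it up as a linear program. Let x1 = kg of nickel briquettes, x2 = kg of ferromanganese, x3 = kg of cast iron scrap.
min 15.04x1 + 1.33x2 + 0.28x3 subject to:
  730x2 + 6x3 ≥ 308   (manganese)
  1x3 ≥ 1   (chromium)
  0.01x1 + 0.19x2 + 0.96x3 ≤ 1.52   (sulfur)
  899x1 ≥ 1160   (nickel)
  x1, x2, x3 ≥ 0.
All 3 inputs are positive at the optimum. Binding constraints: manganese, chromium, nickel.
Optimal quantities: nickel briquettes = 1.2903 kg, ferromanganese = 0.4137 kg, cast iron scrap = 1 kg.
Cost = 15.04·1.2903 + 1.33·0.4137 + 0.28·1 = 20.2363.

€20.24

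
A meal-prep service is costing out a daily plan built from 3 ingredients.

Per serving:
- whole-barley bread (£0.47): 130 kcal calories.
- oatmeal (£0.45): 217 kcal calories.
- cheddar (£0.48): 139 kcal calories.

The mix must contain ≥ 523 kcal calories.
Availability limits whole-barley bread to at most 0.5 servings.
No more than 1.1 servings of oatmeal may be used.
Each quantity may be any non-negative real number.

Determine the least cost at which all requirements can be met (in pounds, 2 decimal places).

£1.48

Treat it as an LP. Let x1 = servings of whole-barley bread, x2 = servings of oatmeal, x3 = servings of cheddar.
Minimise 0.47x1 + 0.45x2 + 0.48x3 with:
  130x1 + 217x2 + 139x3 ≥ 523   (calories)
  x1 ≤ 0.5
  x2 ≤ 1.1
  x1, x2, x3 ≥ 0.
At the optimum only oatmeal, cheddar are positive (whole-barley bread = 0). There the calories and the oatmeal cap constraints are tight.
That vertex is x2 = 1.1, x3 = 2.045.
Objective = 0.45·1.1 + 0.48·2.045 = 1.4766.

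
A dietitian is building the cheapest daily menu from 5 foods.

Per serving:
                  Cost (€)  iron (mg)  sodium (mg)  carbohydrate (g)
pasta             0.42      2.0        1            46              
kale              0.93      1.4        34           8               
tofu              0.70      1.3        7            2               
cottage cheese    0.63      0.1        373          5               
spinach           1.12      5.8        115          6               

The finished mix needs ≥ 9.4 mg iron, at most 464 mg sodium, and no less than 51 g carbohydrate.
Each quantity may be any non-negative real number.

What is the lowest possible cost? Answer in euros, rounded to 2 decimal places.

Let x1 = servings of pasta, x2 = servings of kale, x3 = servings of tofu, x4 = servings of cottage cheese, x5 = servings of spinach.
Minimise 0.42x1 + 0.93x2 + 0.7x3 + 0.63x4 + 1.12x5 subject to:
  2x1 + 1.4x2 + 1.3x3 + 0.1x4 + 5.8x5 ≥ 9.4   (iron)
  1x1 + 34x2 + 7x3 + 373x4 + 115x5 ≤ 464   (sodium)
  46x1 + 8x2 + 2x3 + 5x4 + 6x5 ≥ 51   (carbohydrate)
  x1, x2, x3, x4, x5 ≥ 0.
At the optimum only pasta, spinach are positive (kale, tofu, cottage cheese = 0). The iron and carbohydrate requirements are met with equality.
Solving gives x1 = 0.9396, x5 = 1.297.
Hence cost = 0.42·0.9396 + 1.12·1.297 = €1.8473.

€1.85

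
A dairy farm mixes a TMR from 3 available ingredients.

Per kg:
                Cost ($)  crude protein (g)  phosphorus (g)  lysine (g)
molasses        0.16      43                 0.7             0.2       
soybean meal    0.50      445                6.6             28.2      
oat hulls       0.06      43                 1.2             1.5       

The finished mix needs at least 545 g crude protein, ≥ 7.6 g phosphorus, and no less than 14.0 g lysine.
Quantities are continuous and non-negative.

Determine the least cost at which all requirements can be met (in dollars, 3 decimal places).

Treat it as an LP. Let x1 = kg of molasses, x2 = kg of soybean meal, x3 = kg of oat hulls.
Minimise 0.16x1 + 0.5x2 + 0.06x3 s.t.:
  43x1 + 445x2 + 43x3 ≥ 545   (crude protein)
  0.7x1 + 6.6x2 + 1.2x3 ≥ 7.6   (phosphorus)
  0.2x1 + 28.2x2 + 1.5x3 ≥ 14   (lysine)
  x1, x2, x3 ≥ 0.
The cheapest feasible vertex uses only soybean meal; molasses, oat hulls are not used. Binding constraint: crude protein.
That vertex is x2 = 1.2247.
Hence cost = 0.5·1.2247 = $0.61235.

$0.612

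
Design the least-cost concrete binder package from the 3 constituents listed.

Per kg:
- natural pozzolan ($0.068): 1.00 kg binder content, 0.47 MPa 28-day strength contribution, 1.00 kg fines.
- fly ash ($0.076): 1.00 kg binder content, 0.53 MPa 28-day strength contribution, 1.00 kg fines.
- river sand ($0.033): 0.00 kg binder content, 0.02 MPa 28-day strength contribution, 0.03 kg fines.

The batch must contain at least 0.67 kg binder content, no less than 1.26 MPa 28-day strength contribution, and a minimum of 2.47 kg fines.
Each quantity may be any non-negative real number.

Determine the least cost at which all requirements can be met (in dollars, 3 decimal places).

$0.181

Let x1 = kg of natural pozzolan, x2 = kg of fly ash, x3 = kg of river sand.
Minimise 0.068x1 + 0.076x2 + 0.033x3 subject to:
  1x1 + 1x2 ≥ 0.67   (binder content)
  0.47x1 + 0.53x2 + 0.02x3 ≥ 1.26   (28-day strength contribution)
  1x1 + 1x2 + 0.03x3 ≥ 2.47   (fines)
  x1, x2, x3 ≥ 0.
The minimum-cost mix takes nothing from river sand — only natural pozzolan, fly ash. The 28-day strength contribution and fines requirements are met with equality.
So natural pozzolan = 0.8183 kg, fly ash = 1.652 kg.
Objective = 0.068·0.8183 + 0.076·1.652 = 0.18120.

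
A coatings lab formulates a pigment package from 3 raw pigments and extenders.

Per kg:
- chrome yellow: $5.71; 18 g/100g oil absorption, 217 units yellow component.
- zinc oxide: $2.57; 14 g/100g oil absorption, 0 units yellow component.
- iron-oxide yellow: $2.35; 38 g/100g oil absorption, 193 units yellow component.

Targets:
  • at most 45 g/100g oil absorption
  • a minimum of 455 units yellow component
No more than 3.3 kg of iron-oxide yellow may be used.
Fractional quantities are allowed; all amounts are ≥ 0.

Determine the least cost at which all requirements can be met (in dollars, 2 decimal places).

$11.07

Let x1 = kg of chrome yellow, x2 = kg of zinc oxide, x3 = kg of iron-oxide yellow.
Minimise 5.71x1 + 2.57x2 + 2.35x3 s.t.:
  18x1 + 14x2 + 38x3 ≤ 45   (oil absorption)
  217x1 + 193x3 ≥ 455   (yellow component)
  x3 ≤ 3.3
  x1, x2, x3 ≥ 0.
The optimal basis is {chrome yellow, iron-oxide yellow}; zinc oxide drops out. Binding constraints: oil absorption and yellow component.
So chrome yellow = 1.803 kg, iron-oxide yellow = 0.3301 kg.
Objective = 5.71·1.803 + 2.35·0.3301 = 11.0709.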